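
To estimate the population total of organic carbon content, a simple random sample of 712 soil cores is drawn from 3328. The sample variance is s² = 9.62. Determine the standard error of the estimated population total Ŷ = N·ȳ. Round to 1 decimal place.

Var(Ŷ) = N²·Var(ȳ) = N²·(1 − n/N)·s²/n.
f = 712/3328 = 0.21394231; Var(ȳ) = 0.78605769·9.62/712 = 0.010620611.
Var(Ŷ) = 3328² · 0.010620611 = 117629.47.
SE(Ŷ) = √(117629.47) = 343.0.

343.0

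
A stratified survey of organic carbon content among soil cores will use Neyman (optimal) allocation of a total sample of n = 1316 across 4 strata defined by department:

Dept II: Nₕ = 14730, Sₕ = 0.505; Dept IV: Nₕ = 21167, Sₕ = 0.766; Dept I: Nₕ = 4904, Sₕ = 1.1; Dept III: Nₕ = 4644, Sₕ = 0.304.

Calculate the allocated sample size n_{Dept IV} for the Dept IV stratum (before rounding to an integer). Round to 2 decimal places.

Neyman allocation: nₕ = n·NₕSₕ / Σⱼ NⱼSⱼ.
Σ NⱼSⱼ = 14730·0.505 + 21167·0.766 + 4904·1.1 + 4644·0.304 = 30458.748.
n_{Dept IV} = 1316·21167·0.766 / 30458.748 = 700.54.

700.54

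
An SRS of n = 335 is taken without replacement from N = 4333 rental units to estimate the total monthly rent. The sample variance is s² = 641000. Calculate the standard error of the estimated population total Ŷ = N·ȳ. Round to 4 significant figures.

182100

Var(Ŷ) = N²·Var(ȳ) = N²·(1 − n/N)·s²/n.
f = 335/4333 = 0.07731364; Var(ȳ) = 0.92268636·641000/335 = 1765.4984.
Var(Ŷ) = 4333² · 1765.4984 = 3.3147036 × 10^10.
SE(Ŷ) = √(3.3147036 × 10^10) = 182100.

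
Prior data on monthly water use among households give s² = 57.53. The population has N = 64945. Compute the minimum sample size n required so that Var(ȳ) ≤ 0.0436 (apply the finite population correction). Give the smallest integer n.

1294

Without fpc, n₀ = s²/D = 57.53/0.0436 = 1319.4954.
With fpc, (1 − n/N)·s²/n ≤ D requires n ≥ n₀/(1 + n₀/N) = 1319.4954/(1 + 1319.4954/64945) = 1293.2209.
Rounding up, n = 1294.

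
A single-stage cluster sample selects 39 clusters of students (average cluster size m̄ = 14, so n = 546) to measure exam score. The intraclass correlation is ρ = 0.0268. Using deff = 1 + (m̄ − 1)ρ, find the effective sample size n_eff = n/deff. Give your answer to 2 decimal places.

deff = 1 + (14 − 1)·0.0268 = 1 + 0.3484 = 1.3484.
n_eff = 546 / 1.3484 = 404.92.

404.92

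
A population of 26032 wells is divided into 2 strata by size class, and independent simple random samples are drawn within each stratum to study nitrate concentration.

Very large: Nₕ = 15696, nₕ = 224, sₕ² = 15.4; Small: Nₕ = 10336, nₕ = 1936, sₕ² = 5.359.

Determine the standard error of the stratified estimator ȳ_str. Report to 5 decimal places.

0.15809

Var(ȳ_str) = Σₕ Wₕ²(1 − fₕ)sₕ²/nₕ with Wₕ = Nₕ/N, N = 26032.
Very large: Wₕ = 0.60295022; term = 0.60295022²·(1 − 0.01427115)·15.4/224 = 0.024637298.
Small: Wₕ = 0.39704978; term = 0.39704978²·(1 − 0.18730650)·5.359/1936 = 3.5464604 × 10^-4.
Sum = 0.024991944.
SE = √(0.024991944) = 0.15809.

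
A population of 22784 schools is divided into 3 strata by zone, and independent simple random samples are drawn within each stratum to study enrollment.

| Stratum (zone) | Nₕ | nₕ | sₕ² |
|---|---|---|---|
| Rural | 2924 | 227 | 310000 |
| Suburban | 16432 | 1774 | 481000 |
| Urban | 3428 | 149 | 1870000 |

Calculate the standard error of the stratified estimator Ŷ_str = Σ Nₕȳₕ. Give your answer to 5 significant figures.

Var(Ŷ_str) = Σₕ Nₕ²(1 − fₕ)sₕ²/nₕ.
Rural: 2924²·(1 − 227/2924)·310000/227 = 1.0769466 × 10^10.
Suburban: 16432²·(1 − 1774/16432)·481000/1774 = 6.5306529 × 10^10.
Urban: 3428²·(1 − 149/3428)·1870000/149 = 1.4107094 × 10^11.
Sum = 2.1714694 × 10^11.
SE = √(2.1714694 × 10^11) = 465990.

465990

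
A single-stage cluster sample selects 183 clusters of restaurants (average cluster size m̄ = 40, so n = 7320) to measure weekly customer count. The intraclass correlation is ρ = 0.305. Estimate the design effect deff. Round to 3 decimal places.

deff = 1 + (40 − 1)·0.305 = 1 + 11.895 = 12.895.

12.895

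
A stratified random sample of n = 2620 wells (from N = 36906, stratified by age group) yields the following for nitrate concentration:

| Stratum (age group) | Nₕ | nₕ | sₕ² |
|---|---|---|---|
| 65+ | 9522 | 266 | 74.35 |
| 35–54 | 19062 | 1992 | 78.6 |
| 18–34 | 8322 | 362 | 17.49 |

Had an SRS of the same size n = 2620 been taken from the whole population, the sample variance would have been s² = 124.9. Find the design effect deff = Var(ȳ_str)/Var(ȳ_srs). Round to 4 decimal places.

Var(ȳ_str) = Σ Wₕ²(1−fₕ)sₕ²/nₕ with Wₕ = Nₕ/36906:
  65+: (9522/36906)²·(1−266/9522)·74.35/266 = 0.018086599
  35–54: (19062/36906)²·(1−1992/19062)·78.6/1992 = 0.0094262997
  18–34: (8322/36906)²·(1−362/8322)·17.49/362 = 0.0023497847
  → Var(ȳ_str) = 0.029862683.
Var(ȳ_srs) = (1 − 2620/36906)·124.9/2620 = 0.044287482.
deff = 0.029862683 / 0.044287482 = 0.6743.

0.6743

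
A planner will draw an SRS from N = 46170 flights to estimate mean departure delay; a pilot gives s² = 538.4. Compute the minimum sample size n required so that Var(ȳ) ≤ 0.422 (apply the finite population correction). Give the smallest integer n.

Without fpc, n₀ = s²/D = 538.4/0.422 = 1275.8294.
With fpc, (1 − n/N)·s²/n ≤ D requires n ≥ n₀/(1 + n₀/N) = 1275.8294/(1 + 1275.8294/46170) = 1241.5221.
Rounding up, n = 1242.

1242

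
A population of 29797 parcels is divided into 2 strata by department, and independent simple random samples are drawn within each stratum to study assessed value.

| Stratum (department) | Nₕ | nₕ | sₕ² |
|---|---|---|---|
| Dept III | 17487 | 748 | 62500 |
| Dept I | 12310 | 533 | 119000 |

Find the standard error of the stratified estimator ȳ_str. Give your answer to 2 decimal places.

8.00

Var(ȳ_str) = Σₕ Wₕ²(1 − fₕ)sₕ²/nₕ with Wₕ = Nₕ/N, N = 29797.
Dept III: Wₕ = 0.58687116; term = 0.58687116²·(1 − 0.04277463)·62500/748 = 27.547244.
Dept I: Wₕ = 0.41312884; term = 0.41312884²·(1 − 0.04329813)·119000/533 = 36.455864.
Sum = 64.003108.
SE = √(64.003108) = 8.00.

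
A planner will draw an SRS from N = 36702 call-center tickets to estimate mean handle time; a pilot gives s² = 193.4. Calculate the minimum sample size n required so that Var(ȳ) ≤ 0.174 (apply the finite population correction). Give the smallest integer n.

1079

Without fpc, n₀ = s²/D = 193.4/0.174 = 1111.4943.
With fpc, (1 − n/N)·s²/n ≤ D requires n ≥ n₀/(1 + n₀/N) = 1111.4943/(1 + 1111.4943/36702) = 1078.8229.
Rounding up, n = 1079.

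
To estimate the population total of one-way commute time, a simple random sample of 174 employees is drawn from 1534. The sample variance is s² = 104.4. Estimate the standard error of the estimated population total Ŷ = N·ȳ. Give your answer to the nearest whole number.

Var(Ŷ) = N²·Var(ȳ) = N²·(1 − n/N)·s²/n.
f = 174/1534 = 0.11342894; Var(ȳ) = 0.88657106·104.4/174 = 0.53194263.
Var(Ŷ) = 1534² · 0.53194263 = 1.251744 × 10^6.
SE(Ŷ) = √(1.251744 × 10^6) = 1119.

1119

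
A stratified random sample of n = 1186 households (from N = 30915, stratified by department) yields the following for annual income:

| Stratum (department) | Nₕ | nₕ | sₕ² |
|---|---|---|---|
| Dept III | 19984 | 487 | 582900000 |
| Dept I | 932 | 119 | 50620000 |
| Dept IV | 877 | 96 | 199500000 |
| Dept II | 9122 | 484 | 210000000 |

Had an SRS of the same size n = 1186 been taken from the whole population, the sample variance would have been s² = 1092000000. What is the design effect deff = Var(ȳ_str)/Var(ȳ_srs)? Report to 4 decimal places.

0.5936

Var(ȳ_str) = Σ Wₕ²(1−fₕ)sₕ²/nₕ with Wₕ = Nₕ/30915:
  Dept III: (19984/30915)²·(1−487/19984)·582900000/487 = 487951.67
  Dept I: (932/30915)²·(1−119/932)·50620000/119 = 337.24315
  Dept IV: (877/30915)²·(1−96/877)·199500000/96 = 1489.3055
  Dept II: (9122/30915)²·(1−484/9122)·210000000/484 = 35771.627
  → Var(ȳ_str) = 525549.85.
Var(ȳ_srs) = (1 − 1186/30915)·1092000000/1186 = 885419.33.
deff = 525549.85 / 885419.33 = 0.5936.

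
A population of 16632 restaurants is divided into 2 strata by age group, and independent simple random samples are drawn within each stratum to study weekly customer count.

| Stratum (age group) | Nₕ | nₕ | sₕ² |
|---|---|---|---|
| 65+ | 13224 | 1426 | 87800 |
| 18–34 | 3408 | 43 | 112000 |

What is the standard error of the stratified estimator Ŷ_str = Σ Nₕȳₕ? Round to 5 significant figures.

198690

Var(Ŷ_str) = Σₕ Nₕ²(1 − fₕ)sₕ²/nₕ.
65+: 13224²·(1 − 1426/13224)·87800/1426 = 9.6060805 × 10^9.
18–34: 3408²·(1 − 43/3408)·112000/43 = 2.9869931 × 10^10.
Sum = 3.9476012 × 10^10.
SE = √(3.9476012 × 10^10) = 198690.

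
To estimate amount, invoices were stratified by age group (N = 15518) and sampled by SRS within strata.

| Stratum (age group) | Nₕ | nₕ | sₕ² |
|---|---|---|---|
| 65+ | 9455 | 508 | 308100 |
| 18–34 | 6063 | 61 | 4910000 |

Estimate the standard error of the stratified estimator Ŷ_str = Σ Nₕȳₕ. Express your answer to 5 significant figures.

1.7264 × 10^6

Var(Ŷ_str) = Σₕ Nₕ²(1 − fₕ)sₕ²/nₕ.
65+: 9455²·(1 − 508/9455)·308100/508 = 5.1305858 × 10^10.
18–34: 6063²·(1 − 61/6063)·4910000/61 = 2.9291069 × 10^12.
Sum = 2.9804128 × 10^12.
SE = √(2.9804128 × 10^12) = 1.7264 × 10^6.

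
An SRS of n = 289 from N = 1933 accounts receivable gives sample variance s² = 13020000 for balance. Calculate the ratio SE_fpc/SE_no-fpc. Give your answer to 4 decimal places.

f = n/N = 289/1933 = 0.14950854.
SE_no-fpc = √(s²/n) = 212.25434; SE_fpc = √((1−f)s²/n) = 195.74539.
Ratio = √(1−f) = 0.92222094.

0.9222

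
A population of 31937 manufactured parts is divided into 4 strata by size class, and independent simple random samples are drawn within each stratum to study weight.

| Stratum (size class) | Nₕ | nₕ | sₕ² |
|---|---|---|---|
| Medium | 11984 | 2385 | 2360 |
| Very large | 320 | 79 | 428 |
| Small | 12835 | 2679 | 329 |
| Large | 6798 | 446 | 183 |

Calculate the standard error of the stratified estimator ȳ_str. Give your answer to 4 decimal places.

0.3809

Var(ȳ_str) = Σₕ Wₕ²(1 − fₕ)sₕ²/nₕ with Wₕ = Nₕ/N, N = 31937.
Medium: Wₕ = 0.37523875; term = 0.37523875²·(1 − 0.19901535)·2360/2385 = 0.11159974.
Very large: Wₕ = 0.01001973; term = 0.01001973²·(1 − 0.24687500)·428/79 = 4.096335 × 10^-4.
Small: Wₕ = 0.40188496; term = 0.40188496²·(1 − 0.20872614)·329/2679 = 0.015694718.
Large: Wₕ = 0.21285656; term = 0.21285656²·(1 − 0.06560753)·183/446 = 0.017370793.
Sum = 0.14507488.
SE = √(0.14507488) = 0.3809.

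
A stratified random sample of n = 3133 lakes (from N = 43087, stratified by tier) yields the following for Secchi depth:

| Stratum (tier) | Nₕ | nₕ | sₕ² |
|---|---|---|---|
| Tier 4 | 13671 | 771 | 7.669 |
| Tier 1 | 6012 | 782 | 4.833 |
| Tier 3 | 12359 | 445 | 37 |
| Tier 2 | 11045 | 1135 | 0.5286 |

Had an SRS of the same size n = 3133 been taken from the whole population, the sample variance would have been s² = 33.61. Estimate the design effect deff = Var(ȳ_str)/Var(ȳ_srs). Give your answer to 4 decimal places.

0.7712

Var(ȳ_str) = Σ Wₕ²(1−fₕ)sₕ²/nₕ with Wₕ = Nₕ/43087:
  Tier 4: (13671/43087)²·(1−771/13671)·7.669/771 = 9.4489128 × 10^-4
  Tier 1: (6012/43087)²·(1−782/6012)·4.833/782 = 1.0467385 × 10^-4
  Tier 3: (12359/43087)²·(1−445/12359)·37/445 = 0.0065946253
  Tier 2: (11045/43087)²·(1−1135/11045)·0.5286/1135 = 2.7458585 × 10^-5
  → Var(ȳ_str) = 0.007671649.
Var(ȳ_srs) = (1 − 3133/43087)·33.61/3133 = 0.0099476873.
deff = 0.007671649 / 0.0099476873 = 0.7712.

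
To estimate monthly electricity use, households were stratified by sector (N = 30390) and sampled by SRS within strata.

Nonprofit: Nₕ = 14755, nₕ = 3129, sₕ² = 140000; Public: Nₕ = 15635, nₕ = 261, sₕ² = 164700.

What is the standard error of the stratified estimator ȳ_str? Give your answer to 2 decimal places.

13.14

Var(ȳ_str) = Σₕ Wₕ²(1 − fₕ)sₕ²/nₕ with Wₕ = Nₕ/N, N = 30390.
Nonprofit: Wₕ = 0.48552155; term = 0.48552155²·(1 − 0.21206371)·140000/3129 = 8.310566.
Public: Wₕ = 0.51447845; term = 0.51447845²·(1 − 0.01669332)·164700/261 = 164.23906.
Sum = 172.54963.
SE = √(172.54963) = 13.14.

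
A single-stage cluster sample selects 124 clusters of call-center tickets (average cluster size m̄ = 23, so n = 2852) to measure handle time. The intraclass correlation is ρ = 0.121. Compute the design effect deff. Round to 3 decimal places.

3.662

deff = 1 + (23 − 1)·0.121 = 1 + 2.662 = 3.662.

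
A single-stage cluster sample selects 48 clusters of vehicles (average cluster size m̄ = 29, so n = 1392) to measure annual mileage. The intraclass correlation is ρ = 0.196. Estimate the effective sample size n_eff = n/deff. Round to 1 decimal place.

deff = 1 + (29 − 1)·0.196 = 1 + 5.488 = 6.488.
n_eff = 1392 / 6.488 = 214.5.

214.5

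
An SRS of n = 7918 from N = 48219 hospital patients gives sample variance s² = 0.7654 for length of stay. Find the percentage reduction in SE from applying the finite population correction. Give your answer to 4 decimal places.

f = n/N = 7918/48219 = 0.16420913.
SE_no-fpc = √(s²/n) = 0.009831878; SE_fpc = √((1−f)s²/n) = 0.00898846.
Ratio = √(1−f) = 0.91421599. Reduction = 100·(1 − 0.91421599) = 8.5784%.

8.5784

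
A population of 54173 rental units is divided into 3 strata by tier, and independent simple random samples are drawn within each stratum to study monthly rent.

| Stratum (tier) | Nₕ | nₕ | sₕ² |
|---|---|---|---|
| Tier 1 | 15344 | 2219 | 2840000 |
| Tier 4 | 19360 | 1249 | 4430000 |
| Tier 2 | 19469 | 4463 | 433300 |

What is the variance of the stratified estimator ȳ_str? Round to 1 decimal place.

Var(ȳ_str) = Σₕ Wₕ²(1 − fₕ)sₕ²/nₕ with Wₕ = Nₕ/N, N = 54173.
Tier 1: Wₕ = 0.28324073; term = 0.28324073²·(1 − 0.14461679)·2840000/2219 = 87.828035.
Tier 4: Wₕ = 0.35737360; term = 0.35737360²·(1 − 0.06451446)·4430000/1249 = 423.76326.
Tier 2: Wₕ = 0.35938567; term = 0.35938567²·(1 − 0.22923622)·433300/4463 = 9.6650614.
Sum = 521.25636.

521.3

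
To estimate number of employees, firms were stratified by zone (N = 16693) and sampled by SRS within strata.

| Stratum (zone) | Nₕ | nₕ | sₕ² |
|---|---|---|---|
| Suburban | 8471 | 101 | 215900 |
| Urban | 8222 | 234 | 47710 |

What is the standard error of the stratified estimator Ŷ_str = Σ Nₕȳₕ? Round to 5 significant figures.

406140

Var(Ŷ_str) = Σₕ Nₕ²(1 − fₕ)sₕ²/nₕ.
Suburban: 8471²·(1 − 101/8471)·215900/101 = 1.5156238 × 10^11.
Urban: 8222²·(1 − 234/8222)·47710/234 = 1.3390879 × 10^10.
Sum = 1.6495326 × 10^11.
SE = √(1.6495326 × 10^11) = 406140.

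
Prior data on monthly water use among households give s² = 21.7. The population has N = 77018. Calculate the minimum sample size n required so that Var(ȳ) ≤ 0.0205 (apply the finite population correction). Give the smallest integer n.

Without fpc, n₀ = s²/D = 21.7/0.0205 = 1058.5366.
With fpc, (1 − n/N)·s²/n ≤ D requires n ≥ n₀/(1 + n₀/N) = 1058.5366/(1 + 1058.5366/77018) = 1044.1853.
Rounding up, n = 1045.

1045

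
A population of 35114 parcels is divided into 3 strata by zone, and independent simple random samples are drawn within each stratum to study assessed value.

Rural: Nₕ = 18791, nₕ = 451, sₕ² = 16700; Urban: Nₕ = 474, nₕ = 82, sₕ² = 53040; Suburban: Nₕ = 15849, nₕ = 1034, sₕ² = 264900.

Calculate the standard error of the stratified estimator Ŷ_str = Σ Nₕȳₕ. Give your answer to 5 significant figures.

Var(Ŷ_str) = Σₕ Nₕ²(1 − fₕ)sₕ²/nₕ.
Rural: 18791²·(1 − 451/18791)·16700/451 = 1.2761131 × 10^10.
Urban: 474²·(1 − 82/474)·53040/82 = 1.2018605 × 10^8.
Suburban: 15849²·(1 − 1034/15849)·264900/1034 = 6.0154059 × 10^10.
Sum = 7.3035376 × 10^10.
SE = √(7.3035376 × 10^10) = 270250.

270250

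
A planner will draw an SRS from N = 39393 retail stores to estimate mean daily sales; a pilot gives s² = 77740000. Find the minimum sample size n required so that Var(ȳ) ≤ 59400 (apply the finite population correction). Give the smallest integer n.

1267

Without fpc, n₀ = s²/D = 77740000/59400 = 1308.7542.
With fpc, (1 − n/N)·s²/n ≤ D requires n ≥ n₀/(1 + n₀/N) = 1308.7542/(1 + 1308.7542/39393) = 1266.6716.
Rounding up, n = 1267.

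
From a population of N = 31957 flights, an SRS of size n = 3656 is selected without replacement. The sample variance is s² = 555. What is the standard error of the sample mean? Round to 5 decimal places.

Under SRS without replacement, Var(ȳ) = (1 − f)·s²/n with f = n/N = 3656/31957 = 0.11440373.
Var(ȳ) = (1 − 0.11440373)·555/3656 = 0.88559627·0.15180525 = 0.13443816.
SE(ȳ) = √(0.13443816) = 0.36666.

0.36666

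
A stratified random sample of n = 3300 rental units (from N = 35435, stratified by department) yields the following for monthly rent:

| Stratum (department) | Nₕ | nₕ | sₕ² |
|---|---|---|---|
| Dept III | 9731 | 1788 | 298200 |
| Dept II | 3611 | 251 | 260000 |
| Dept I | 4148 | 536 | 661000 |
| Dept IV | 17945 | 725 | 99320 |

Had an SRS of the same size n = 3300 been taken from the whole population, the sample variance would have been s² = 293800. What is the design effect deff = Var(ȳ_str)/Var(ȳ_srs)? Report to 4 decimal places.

0.8509

Var(ȳ_str) = Σ Wₕ²(1−fₕ)sₕ²/nₕ with Wₕ = Nₕ/35435:
  Dept III: (9731/35435)²·(1−1788/9731)·298200/1788 = 10.266379
  Dept II: (3611/35435)²·(1−251/3611)·260000/251 = 10.00925
  Dept I: (4148/35435)²·(1−536/4148)·661000/536 = 14.714933
  Dept IV: (17945/35435)²·(1−725/17945)·99320/725 = 33.714012
  → Var(ȳ_str) = 68.704574.
Var(ȳ_srs) = (1 − 3300/35435)·293800/3300 = 80.739066.
deff = 68.704574 / 80.739066 = 0.8509.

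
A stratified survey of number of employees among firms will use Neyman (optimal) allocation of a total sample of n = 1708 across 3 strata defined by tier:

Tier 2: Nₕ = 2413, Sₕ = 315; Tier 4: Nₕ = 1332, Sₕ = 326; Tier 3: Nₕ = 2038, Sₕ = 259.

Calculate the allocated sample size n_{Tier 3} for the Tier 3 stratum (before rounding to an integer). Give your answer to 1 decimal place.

523.5

Neyman allocation: nₕ = n·NₕSₕ / Σⱼ NⱼSⱼ.
Σ NⱼSⱼ = 2413·315 + 1332·326 + 2038·259 = 1.722169 × 10^6.
n_{Tier 3} = 1708·2038·259 / (1.722169 × 10^6) = 523.5.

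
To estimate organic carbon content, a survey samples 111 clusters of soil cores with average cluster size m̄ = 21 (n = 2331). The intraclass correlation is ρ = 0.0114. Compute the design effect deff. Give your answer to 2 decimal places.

deff = 1 + (21 − 1)·0.0114 = 1 + 0.228 = 1.228.

1.23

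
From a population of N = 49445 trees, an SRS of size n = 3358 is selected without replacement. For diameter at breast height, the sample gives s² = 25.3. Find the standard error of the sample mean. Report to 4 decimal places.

Under SRS without replacement, Var(ȳ) = (1 − f)·s²/n with f = n/N = 3358/49445 = 0.06791384.
Var(ȳ) = (1 − 0.06791384)·25.3/3358 = 0.93208616·0.0075342466 = 0.0070225669.
SE(ȳ) = √(0.0070225669) = 0.0838.

0.0838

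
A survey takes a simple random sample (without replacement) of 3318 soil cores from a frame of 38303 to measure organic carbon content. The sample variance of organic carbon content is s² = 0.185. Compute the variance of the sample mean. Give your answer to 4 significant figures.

5.093 × 10^-5

Under SRS without replacement, Var(ȳ) = (1 − f)·s²/n with f = n/N = 3318/38303 = 0.08662507.
Var(ȳ) = (1 − 0.08662507)·0.185/3318 = 0.91337493·5.575648 × 10^-5 = 5.0926571 × 10^-5.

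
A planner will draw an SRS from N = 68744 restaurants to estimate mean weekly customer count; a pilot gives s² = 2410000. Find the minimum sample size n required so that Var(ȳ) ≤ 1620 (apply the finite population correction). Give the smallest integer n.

1457

Without fpc, n₀ = s²/D = 2410000/1620 = 1487.6543.
With fpc, (1 − n/N)·s²/n ≤ D requires n ≥ n₀/(1 + n₀/N) = 1487.6543/(1 + 1487.6543/68744) = 1456.1426.
Rounding up, n = 1457.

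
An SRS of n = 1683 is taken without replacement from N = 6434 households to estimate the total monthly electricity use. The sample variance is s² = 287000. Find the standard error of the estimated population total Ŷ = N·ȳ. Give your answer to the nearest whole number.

Var(Ŷ) = N²·Var(ȳ) = N²·(1 − n/N)·s²/n.
f = 1683/6434 = 0.26157911; Var(ȳ) = 0.73842089·287000/1683 = 125.92204.
Var(Ŷ) = 6434² · 125.92204 = 5.2127136 × 10^9.
SE(Ŷ) = √(5.2127136 × 10^9) = 72199.

72199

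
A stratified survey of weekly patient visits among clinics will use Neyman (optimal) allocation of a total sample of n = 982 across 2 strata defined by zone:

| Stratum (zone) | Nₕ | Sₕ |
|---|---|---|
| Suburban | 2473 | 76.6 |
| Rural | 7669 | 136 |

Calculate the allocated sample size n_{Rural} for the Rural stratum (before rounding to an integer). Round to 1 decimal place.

831.1

Neyman allocation: nₕ = n·NₕSₕ / Σⱼ NⱼSⱼ.
Σ NⱼSⱼ = 2473·76.6 + 7669·136 = 1.2324158 × 10^6.
n_{Rural} = 982·7669·136 / (1.2324158 × 10^6) = 831.1.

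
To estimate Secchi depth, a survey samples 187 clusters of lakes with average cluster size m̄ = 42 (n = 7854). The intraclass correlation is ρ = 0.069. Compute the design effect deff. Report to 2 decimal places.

3.83

deff = 1 + (42 − 1)·0.069 = 1 + 2.829 = 3.829.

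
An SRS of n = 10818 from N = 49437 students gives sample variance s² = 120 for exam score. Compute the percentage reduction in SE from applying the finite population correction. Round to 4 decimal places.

f = n/N = 10818/49437 = 0.21882396.
SE_no-fpc = √(s²/n) = 0.10532152; SE_fpc = √((1−f)s²/n) = 0.093087548.
Ratio = √(1−f) = 0.88384164. Reduction = 100·(1 − 0.88384164) = 11.6158%.

11.6158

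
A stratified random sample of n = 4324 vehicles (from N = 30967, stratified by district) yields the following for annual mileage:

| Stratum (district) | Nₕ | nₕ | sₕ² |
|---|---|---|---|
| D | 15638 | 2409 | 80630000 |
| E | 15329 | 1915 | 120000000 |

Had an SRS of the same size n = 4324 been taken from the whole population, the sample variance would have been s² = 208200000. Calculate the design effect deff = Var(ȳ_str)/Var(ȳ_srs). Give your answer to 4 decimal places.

0.4986

Var(ȳ_str) = Σ Wₕ²(1−fₕ)sₕ²/nₕ with Wₕ = Nₕ/30967:
  D: (15638/30967)²·(1−2409/15638)·80630000/2409 = 7220.5423
  E: (15329/30967)²·(1−1915/15329)·120000000/1915 = 13436.505
  → Var(ȳ_str) = 20657.047.
Var(ȳ_srs) = (1 − 4324/30967)·208200000/4324 = 41426.575.
deff = 20657.047 / 41426.575 = 0.4986.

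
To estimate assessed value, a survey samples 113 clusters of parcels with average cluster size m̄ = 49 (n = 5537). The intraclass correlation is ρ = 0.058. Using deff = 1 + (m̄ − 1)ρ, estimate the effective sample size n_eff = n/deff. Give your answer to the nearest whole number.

1463

deff = 1 + (49 − 1)·0.058 = 1 + 2.784 = 3.784.
n_eff = 5537 / 3.784 = 1463.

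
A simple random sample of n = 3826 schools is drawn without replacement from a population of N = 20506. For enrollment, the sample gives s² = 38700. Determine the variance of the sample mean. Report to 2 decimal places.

8.23

Under SRS without replacement, Var(ȳ) = (1 − f)·s²/n with f = n/N = 3826/20506 = 0.18657954.
Var(ȳ) = (1 − 0.18657954)·38700/3826 = 0.81342046·10.115003 = 8.2277501.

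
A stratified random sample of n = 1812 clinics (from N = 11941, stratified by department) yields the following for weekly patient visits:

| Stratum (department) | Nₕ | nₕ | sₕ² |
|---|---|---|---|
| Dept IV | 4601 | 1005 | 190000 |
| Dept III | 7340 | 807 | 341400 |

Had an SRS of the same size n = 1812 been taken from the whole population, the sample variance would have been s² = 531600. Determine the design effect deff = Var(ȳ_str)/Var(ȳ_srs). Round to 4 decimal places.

Var(ȳ_str) = Σ Wₕ²(1−fₕ)sₕ²/nₕ with Wₕ = Nₕ/11941:
  Dept IV: (4601/11941)²·(1−1005/4601)·190000/1005 = 21.937042
  Dept III: (7340/11941)²·(1−807/7340)·341400/807 = 142.2713
  → Var(ȳ_str) = 164.20834.
Var(ȳ_srs) = (1 − 1812/11941)·531600/1812 = 248.8586.
deff = 164.20834 / 248.8586 = 0.6598.

0.6598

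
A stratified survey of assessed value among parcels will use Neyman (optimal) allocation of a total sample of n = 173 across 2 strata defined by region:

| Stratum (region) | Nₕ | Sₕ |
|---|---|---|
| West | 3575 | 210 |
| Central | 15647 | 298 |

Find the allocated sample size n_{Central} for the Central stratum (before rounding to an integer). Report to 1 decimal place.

149.0

Neyman allocation: nₕ = n·NₕSₕ / Σⱼ NⱼSⱼ.
Σ NⱼSⱼ = 3575·210 + 15647·298 = 5.413556 × 10^6.
n_{Central} = 173·15647·298 / (5.413556 × 10^6) = 149.0.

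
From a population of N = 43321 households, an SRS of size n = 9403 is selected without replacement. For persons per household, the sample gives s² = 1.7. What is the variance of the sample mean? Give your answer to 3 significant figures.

1.42 × 10^-4

Under SRS without replacement, Var(ȳ) = (1 − f)·s²/n with f = n/N = 9403/43321 = 0.21705408.
Var(ȳ) = (1 − 0.21705408)·1.7/9403 = 0.78294592·1.8079336 × 10^-4 = 1.4155143 × 10^-4.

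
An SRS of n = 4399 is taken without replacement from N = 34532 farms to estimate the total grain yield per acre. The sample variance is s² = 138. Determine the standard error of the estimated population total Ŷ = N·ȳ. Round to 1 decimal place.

5713.4

Var(Ŷ) = N²·Var(ȳ) = N²·(1 − n/N)·s²/n.
f = 4399/34532 = 0.12738909; Var(ȳ) = 0.87261091·138/4399 = 0.027374473.
Var(Ŷ) = 34532² · 0.027374473 = 3.2642937 × 10^7.
SE(Ŷ) = √(3.2642937 × 10^7) = 5713.4.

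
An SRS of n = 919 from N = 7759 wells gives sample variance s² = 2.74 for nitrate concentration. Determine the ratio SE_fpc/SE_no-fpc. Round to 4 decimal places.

0.9389

f = n/N = 919/7759 = 0.11844310.
SE_no-fpc = √(s²/n) = 0.054603128; SE_fpc = √((1−f)s²/n) = 0.051267566.
Ratio = √(1−f) = 0.93891262.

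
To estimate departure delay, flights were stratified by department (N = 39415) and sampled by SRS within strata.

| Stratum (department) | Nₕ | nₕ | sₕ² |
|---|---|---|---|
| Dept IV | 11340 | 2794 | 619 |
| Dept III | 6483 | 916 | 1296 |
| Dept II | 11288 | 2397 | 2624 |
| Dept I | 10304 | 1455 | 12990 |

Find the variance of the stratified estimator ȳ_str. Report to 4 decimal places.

Var(ȳ_str) = Σₕ Wₕ²(1 − fₕ)sₕ²/nₕ with Wₕ = Nₕ/N, N = 39415.
Dept IV: Wₕ = 0.28770773; term = 0.28770773²·(1 − 0.24638448)·619/2794 = 0.013820289.
Dept III: Wₕ = 0.16448053; term = 0.16448053²·(1 − 0.14129261)·1296/916 = 0.032868789.
Dept II: Wₕ = 0.28638843; term = 0.28638843²·(1 − 0.21234940)·2624/2397 = 0.07071969.
Dept I: Wₕ = 0.26142332; term = 0.26142332²·(1 − 0.14120730)·12990/1455 = 0.52399017.
Sum = 0.64139894.

0.6414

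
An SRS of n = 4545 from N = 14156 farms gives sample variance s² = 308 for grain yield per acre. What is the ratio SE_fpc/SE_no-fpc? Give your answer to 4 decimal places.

0.8240

f = n/N = 4545/14156 = 0.32106527.
SE_no-fpc = √(s²/n) = 0.26032053; SE_fpc = √((1−f)s²/n) = 0.21449759.
Ratio = √(1−f) = 0.82397496.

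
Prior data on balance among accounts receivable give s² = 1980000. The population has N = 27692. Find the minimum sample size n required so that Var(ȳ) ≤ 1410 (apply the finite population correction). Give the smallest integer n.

1337

Without fpc, n₀ = s²/D = 1980000/1410 = 1404.2553.
With fpc, (1 − n/N)·s²/n ≤ D requires n ≥ n₀/(1 + n₀/N) = 1404.2553/(1 + 1404.2553/27692) = 1336.4826.
Rounding up, n = 1337.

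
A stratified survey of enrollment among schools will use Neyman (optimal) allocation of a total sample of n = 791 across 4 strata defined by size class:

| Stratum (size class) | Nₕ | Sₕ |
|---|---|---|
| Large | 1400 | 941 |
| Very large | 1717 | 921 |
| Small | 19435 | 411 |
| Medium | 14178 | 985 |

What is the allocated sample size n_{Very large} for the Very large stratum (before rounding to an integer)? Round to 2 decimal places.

Neyman allocation: nₕ = n·NₕSₕ / Σⱼ NⱼSⱼ.
Σ NⱼSⱼ = 1400·941 + 1717·921 + 19435·411 + 14178·985 = 2.4851872 × 10^7.
n_{Very large} = 791·1717·921 / (2.4851872 × 10^7) = 50.33.

50.33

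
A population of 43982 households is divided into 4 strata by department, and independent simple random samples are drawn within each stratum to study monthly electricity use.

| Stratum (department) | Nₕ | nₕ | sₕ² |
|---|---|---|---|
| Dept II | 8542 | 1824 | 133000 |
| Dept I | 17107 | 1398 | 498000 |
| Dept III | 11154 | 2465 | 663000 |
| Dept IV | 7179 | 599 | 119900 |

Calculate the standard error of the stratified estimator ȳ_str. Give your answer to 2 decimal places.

Var(ȳ_str) = Σₕ Wₕ²(1 − fₕ)sₕ²/nₕ with Wₕ = Nₕ/N, N = 43982.
Dept II: Wₕ = 0.19421582; term = 0.19421582²·(1 − 0.21353313)·133000/1824 = 2.1630991.
Dept I: Wₕ = 0.38895457; term = 0.38895457²·(1 − 0.08172093)·498000/1398 = 49.487398.
Dept III: Wₕ = 0.25360375; term = 0.25360375²·(1 − 0.22099695)·663000/2465 = 13.475568.
Dept IV: Wₕ = 0.16322587; term = 0.16322587²·(1 − 0.08343780)·119900/599 = 4.888012.
Sum = 70.014077.
SE = √(70.014077) = 8.37.

8.37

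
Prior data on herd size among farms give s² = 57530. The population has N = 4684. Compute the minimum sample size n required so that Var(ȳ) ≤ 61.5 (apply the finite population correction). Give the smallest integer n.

Without fpc, n₀ = s²/D = 57530/61.5 = 935.4472.
With fpc, (1 − n/N)·s²/n ≤ D requires n ≥ n₀/(1 + n₀/N) = 935.4472/(1 + 935.4472/4684) = 779.7270.
Rounding up, n = 780.

780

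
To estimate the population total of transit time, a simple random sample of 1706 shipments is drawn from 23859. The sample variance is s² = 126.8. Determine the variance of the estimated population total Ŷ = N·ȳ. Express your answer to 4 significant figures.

Var(Ŷ) = N²·Var(ȳ) = N²·(1 − n/N)·s²/n.
f = 1706/23859 = 0.07150342; Var(ȳ) = 0.92849658·126.8/1706 = 0.069011352.
Var(Ŷ) = 23859² · 0.069011352 = 3.9284842 × 10^7.

3.928 × 10^7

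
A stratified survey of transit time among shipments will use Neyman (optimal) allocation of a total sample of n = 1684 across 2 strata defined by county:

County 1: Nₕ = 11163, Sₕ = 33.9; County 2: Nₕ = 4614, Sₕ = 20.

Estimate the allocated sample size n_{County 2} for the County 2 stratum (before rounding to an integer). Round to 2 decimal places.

330.14

Neyman allocation: nₕ = n·NₕSₕ / Σⱼ NⱼSⱼ.
Σ NⱼSⱼ = 11163·33.9 + 4614·20 = 470705.7.
n_{County 2} = 1684·4614·20 / 470705.7 = 330.14.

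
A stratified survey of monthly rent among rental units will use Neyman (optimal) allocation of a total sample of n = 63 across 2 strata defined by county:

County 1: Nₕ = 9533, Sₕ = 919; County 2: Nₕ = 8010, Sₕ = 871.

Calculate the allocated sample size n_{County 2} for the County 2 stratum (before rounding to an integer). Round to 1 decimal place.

Neyman allocation: nₕ = n·NₕSₕ / Σⱼ NⱼSⱼ.
Σ NⱼSⱼ = 9533·919 + 8010·871 = 1.5737537 × 10^7.
n_{County 2} = 63·8010·871 / (1.5737537 × 10^7) = 27.9.

27.9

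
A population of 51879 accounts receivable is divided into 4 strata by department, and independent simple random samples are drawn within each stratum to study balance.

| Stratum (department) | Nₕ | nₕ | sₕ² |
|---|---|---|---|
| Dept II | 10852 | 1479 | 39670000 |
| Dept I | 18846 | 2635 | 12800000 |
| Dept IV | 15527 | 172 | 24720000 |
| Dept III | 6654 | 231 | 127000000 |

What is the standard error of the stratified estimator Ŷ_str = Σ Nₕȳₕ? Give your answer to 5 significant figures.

Var(Ŷ_str) = Σₕ Nₕ²(1 − fₕ)sₕ²/nₕ.
Dept II: 10852²·(1 − 1479/10852)·39670000/1479 = 2.7282391 × 10^12.
Dept I: 18846²·(1 − 2635/18846)·12800000/2635 = 1.4840835 × 10^12.
Dept IV: 15527²·(1 − 172/15527)·24720000/172 = 3.4265525 × 10^13.
Dept III: 6654²·(1 − 231/6654)·127000000/231 = 2.3497002 × 10^13.
Sum = 6.197485 × 10^13.
SE = √(6.197485 × 10^13) = 7.8724 × 10^6.

7.8724 × 10^6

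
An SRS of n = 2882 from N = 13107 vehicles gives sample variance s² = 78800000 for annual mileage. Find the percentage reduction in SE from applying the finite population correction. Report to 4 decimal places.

f = n/N = 2882/13107 = 0.21988251.
SE_no-fpc = √(s²/n) = 165.35454; SE_fpc = √((1−f)s²/n) = 146.04817.
Ratio = √(1−f) = 0.88324260. Reduction = 100·(1 − 0.88324260) = 11.6757%.

11.6757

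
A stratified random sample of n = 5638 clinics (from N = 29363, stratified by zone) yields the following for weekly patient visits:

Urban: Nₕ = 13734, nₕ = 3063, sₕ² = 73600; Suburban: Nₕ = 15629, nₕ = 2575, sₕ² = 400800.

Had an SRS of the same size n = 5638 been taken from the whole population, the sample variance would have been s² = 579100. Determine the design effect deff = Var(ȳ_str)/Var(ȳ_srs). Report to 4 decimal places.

0.4930

Var(ȳ_str) = Σ Wₕ²(1−fₕ)sₕ²/nₕ with Wₕ = Nₕ/29363:
  Urban: (13734/29363)²·(1−3063/13734)·73600/3063 = 4.0844363
  Suburban: (15629/29363)²·(1−2575/15629)·400800/2575 = 36.831926
  → Var(ȳ_str) = 40.916362.
Var(ȳ_srs) = (1 − 5638/29363)·579100/5638 = 82.991629.
deff = 40.916362 / 82.991629 = 0.4930.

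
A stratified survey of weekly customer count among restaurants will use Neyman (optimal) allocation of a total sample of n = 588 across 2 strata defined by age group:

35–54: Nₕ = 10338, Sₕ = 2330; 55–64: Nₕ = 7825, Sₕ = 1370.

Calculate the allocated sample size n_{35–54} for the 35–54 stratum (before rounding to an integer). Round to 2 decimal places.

406.91

Neyman allocation: nₕ = n·NₕSₕ / Σⱼ NⱼSⱼ.
Σ NⱼSⱼ = 10338·2330 + 7825·1370 = 3.480779 × 10^7.
n_{35–54} = 588·10338·2330 / (3.480779 × 10^7) = 406.91.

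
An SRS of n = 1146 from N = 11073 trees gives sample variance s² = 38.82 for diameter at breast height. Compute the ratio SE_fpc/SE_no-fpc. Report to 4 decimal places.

f = n/N = 1146/11073 = 0.10349499.
SE_no-fpc = √(s²/n) = 0.18404985; SE_fpc = √((1−f)s²/n) = 0.17426566.
Ratio = √(1−f) = 0.94683949.

0.9468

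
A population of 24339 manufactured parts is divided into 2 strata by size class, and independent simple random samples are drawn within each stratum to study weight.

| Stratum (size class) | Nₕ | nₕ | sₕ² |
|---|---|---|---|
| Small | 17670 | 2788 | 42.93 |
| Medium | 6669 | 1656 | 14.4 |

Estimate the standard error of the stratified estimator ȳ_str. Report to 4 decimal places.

Var(ȳ_str) = Σₕ Wₕ²(1 − fₕ)sₕ²/nₕ with Wₕ = Nₕ/N, N = 24339.
Small: Wₕ = 0.72599532; term = 0.72599532²·(1 − 0.15778155)·42.93/2788 = 0.0068353461.
Medium: Wₕ = 0.27400468; term = 0.27400468²·(1 − 0.24831309)·14.4/1656 = 4.9074414 × 10^-4.
Sum = 0.0073260902.
SE = √(0.0073260902) = 0.0856.

0.0856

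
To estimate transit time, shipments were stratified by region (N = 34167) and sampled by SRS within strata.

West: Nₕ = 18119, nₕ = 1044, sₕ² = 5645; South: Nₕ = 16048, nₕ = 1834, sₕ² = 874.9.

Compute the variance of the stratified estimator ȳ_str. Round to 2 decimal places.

1.53

Var(ȳ_str) = Σₕ Wₕ²(1 − fₕ)sₕ²/nₕ with Wₕ = Nₕ/N, N = 34167.
West: Wₕ = 0.53030702; term = 0.53030702²·(1 − 0.05761907)·5645/1044 = 1.432995.
South: Wₕ = 0.46969298; term = 0.46969298²·(1 − 0.11428215)·874.9/1834 = 0.093214316.
Sum = 1.5262093.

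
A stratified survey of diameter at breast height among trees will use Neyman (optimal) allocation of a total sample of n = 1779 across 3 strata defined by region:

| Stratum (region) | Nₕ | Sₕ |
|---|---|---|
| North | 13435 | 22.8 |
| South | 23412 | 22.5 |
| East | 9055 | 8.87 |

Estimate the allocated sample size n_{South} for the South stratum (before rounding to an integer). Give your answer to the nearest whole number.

Neyman allocation: nₕ = n·NₕSₕ / Σⱼ NⱼSⱼ.
Σ NⱼSⱼ = 13435·22.8 + 23412·22.5 + 9055·8.87 = 913405.85.
n_{South} = 1779·23412·22.5 / 913405.85 = 1026.

1026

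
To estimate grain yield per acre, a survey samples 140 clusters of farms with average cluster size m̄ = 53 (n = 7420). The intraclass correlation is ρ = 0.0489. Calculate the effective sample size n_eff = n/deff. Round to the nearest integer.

2094

deff = 1 + (53 − 1)·0.0489 = 1 + 2.5428 = 3.5428.
n_eff = 7420 / 3.5428 = 2094.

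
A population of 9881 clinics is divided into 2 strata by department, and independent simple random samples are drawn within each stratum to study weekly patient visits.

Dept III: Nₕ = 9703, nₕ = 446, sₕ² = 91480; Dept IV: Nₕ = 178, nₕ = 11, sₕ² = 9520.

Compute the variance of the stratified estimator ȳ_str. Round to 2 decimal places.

188.96

Var(ȳ_str) = Σₕ Wₕ²(1 − fₕ)sₕ²/nₕ with Wₕ = Nₕ/N, N = 9881.
Dept III: Wₕ = 0.98198563; term = 0.98198563²·(1 − 0.04596517)·91480/446 = 188.69735.
Dept IV: Wₕ = 0.01801437; term = 0.01801437²·(1 − 0.06179775)·9520/11 = 0.26349898.
Sum = 188.96085.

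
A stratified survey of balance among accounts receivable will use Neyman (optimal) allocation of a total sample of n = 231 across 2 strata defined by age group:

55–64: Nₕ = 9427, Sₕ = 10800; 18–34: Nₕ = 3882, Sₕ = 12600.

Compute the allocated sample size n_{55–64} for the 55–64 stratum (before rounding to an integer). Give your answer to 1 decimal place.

156.0

Neyman allocation: nₕ = n·NₕSₕ / Σⱼ NⱼSⱼ.
Σ NⱼSⱼ = 9427·10800 + 3882·12600 = 1.507248 × 10^8.
n_{55–64} = 231·9427·10800 / (1.507248 × 10^8) = 156.0.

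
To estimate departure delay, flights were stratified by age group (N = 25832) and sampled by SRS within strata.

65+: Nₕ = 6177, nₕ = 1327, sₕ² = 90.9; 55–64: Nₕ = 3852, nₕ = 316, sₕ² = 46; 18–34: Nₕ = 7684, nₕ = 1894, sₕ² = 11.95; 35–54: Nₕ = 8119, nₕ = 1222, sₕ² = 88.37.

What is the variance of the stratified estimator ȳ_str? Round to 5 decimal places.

0.01254

Var(ȳ_str) = Σₕ Wₕ²(1 − fₕ)sₕ²/nₕ with Wₕ = Nₕ/N, N = 25832.
65+: Wₕ = 0.23912202; term = 0.23912202²·(1 − 0.21482921)·90.9/1327 = 0.0030753619.
55–64: Wₕ = 0.14911737; term = 0.14911737²·(1 − 0.08203531)·46/316 = 0.002971346.
18–34: Wₕ = 0.29746051; term = 0.29746051²·(1 − 0.24648621)·11.95/1894 = 4.2066636 × 10^-4.
35–54: Wₕ = 0.31430009; term = 0.31430009²·(1 − 0.15051115)·88.37/1222 = 0.006068486.
Sum = 0.01253586.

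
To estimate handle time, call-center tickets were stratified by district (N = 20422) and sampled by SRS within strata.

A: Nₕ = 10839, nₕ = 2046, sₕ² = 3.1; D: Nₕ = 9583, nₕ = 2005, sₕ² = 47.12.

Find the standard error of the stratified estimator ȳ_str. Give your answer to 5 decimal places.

0.06662

Var(ȳ_str) = Σₕ Wₕ²(1 − fₕ)sₕ²/nₕ with Wₕ = Nₕ/N, N = 20422.
A: Wₕ = 0.53075115; term = 0.53075115²·(1 − 0.18876280)·3.1/2046 = 3.4624683 × 10^-4.
D: Wₕ = 0.46924885; term = 0.46924885²·(1 − 0.20922467)·47.12/2005 = 0.0040921397.
Sum = 0.0044383865.
SE = √(0.0044383865) = 0.06662.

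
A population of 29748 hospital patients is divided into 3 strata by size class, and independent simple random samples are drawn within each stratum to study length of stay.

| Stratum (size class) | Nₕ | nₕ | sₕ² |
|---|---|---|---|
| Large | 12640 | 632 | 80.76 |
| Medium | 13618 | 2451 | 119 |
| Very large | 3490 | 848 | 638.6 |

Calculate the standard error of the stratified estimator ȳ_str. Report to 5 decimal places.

Var(ȳ_str) = Σₕ Wₕ²(1 − fₕ)sₕ²/nₕ with Wₕ = Nₕ/N, N = 29748.
Large: Wₕ = 0.42490251; term = 0.42490251²·(1 − 0.05000000)·80.76/632 = 0.021917017.
Medium: Wₕ = 0.45777867; term = 0.45777867²·(1 − 0.17998238)·119/2451 = 0.0083433017.
Very large: Wₕ = 0.11731881; term = 0.11731881²·(1 − 0.24297994)·638.6/848 = 0.007846496.
Sum = 0.038106815.
SE = √(0.038106815) = 0.19521.

0.19521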